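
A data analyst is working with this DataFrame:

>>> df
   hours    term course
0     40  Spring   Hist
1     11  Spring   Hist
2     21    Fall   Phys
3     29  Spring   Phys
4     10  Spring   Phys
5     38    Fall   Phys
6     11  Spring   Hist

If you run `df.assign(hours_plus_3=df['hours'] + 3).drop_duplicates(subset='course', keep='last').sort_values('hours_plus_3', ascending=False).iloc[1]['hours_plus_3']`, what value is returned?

14

add column hours_plus_3 = df['hours'] + 3:
   hours    term course  hours_plus_3
0     40  Spring   Hist            43
1     11  Spring   Hist            14
2     21    Fall   Phys            24
3     29  Spring   Phys            32
4     10  Spring   Phys            13
5     38    Fall   Phys            41
6     11  Spring   Hist            14
drop duplicate course (keep=last):
   hours    term course  hours_plus_3
5     38    Fall   Phys            41
6     11  Spring   Hist            14
sort by hours_plus_3 descending:
   hours    term course  hours_plus_3
5     38    Fall   Phys            41
6     11  Spring   Hist            14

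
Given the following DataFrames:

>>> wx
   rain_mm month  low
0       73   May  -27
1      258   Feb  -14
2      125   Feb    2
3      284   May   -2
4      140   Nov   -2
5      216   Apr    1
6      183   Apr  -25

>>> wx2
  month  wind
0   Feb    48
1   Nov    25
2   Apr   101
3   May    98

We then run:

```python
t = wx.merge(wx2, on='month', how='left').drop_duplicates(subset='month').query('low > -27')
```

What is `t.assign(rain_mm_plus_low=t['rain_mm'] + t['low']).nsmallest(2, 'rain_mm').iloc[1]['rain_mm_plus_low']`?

217

merge on 'month' (how='left') → 7 rows:
   rain_mm month  low  wind
0       73   May  -27    98
1      258   Feb  -14    48
2      125   Feb    2    48
3      284   May   -2    98
4      140   Nov   -2    25
5      216   Apr    1   101
6      183   Apr  -25   101
drop duplicate month (keep=first):
   rain_mm month  low  wind
0       73   May  -27    98
1      258   Feb  -14    48
4      140   Nov   -2    25
5      216   Apr    1   101
filter rows where low > -27:
   rain_mm month  low  wind
1      258   Feb  -14    48
4      140   Nov   -2    25
5      216   Apr    1   101
add column rain_mm_plus_low = t['rain_mm'] + t['low']:
   rain_mm month  low  wind  rain_mm_plus_low
1      258   Feb  -14    48               244
4      140   Nov   -2    25               138
5      216   Apr    1   101               217
take 2 rows with smallest rain_mm:
   rain_mm month  low  wind  rain_mm_plus_low
4      140   Nov   -2    25               138
5      216   Apr    1   101               217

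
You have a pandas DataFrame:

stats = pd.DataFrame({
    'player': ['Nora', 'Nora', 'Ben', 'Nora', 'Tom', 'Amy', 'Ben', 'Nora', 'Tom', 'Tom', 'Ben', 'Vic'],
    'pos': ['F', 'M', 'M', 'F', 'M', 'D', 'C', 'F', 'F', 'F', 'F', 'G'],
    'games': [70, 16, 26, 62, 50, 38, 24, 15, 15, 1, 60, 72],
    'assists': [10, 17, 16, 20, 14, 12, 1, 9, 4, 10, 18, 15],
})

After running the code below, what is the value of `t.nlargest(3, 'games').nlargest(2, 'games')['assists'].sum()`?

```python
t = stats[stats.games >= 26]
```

filter rows where games >= 26:
   player pos  games  assists
0    Nora   F     70       10
2     Ben   M     26       16
3    Nora   F     62       20
4     Tom   M     50       14
5     Amy   D     38       12
10    Ben   F     60       18
11    Vic   G     72       15
take 3 rows with largest games:
   player pos  games  assists
11    Vic   G     72       15
0    Nora   F     70       10
3    Nora   F     62       20
take 2 rows with largest games:
   player pos  games  assists
11    Vic   G     72       15
0    Nora   F     70       10

25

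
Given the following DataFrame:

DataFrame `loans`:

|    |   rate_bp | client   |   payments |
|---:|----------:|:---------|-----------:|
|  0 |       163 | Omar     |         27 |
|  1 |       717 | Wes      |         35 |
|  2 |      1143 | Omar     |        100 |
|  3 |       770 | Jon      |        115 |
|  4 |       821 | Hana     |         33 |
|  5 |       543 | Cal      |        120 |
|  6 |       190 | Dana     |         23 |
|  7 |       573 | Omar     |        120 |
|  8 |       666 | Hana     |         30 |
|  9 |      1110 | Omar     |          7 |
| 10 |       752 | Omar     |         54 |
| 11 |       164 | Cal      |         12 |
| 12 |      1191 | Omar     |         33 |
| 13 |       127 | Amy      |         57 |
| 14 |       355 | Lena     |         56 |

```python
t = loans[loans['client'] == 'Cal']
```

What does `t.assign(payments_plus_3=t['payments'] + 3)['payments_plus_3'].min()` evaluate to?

filter rows where client == 'Cal':
    rate_bp client  payments
5       543    Cal       120
11      164    Cal        12
add column payments_plus_3 = t['payments'] + 3:
    rate_bp client  payments  payments_plus_3
5       543    Cal       120              123
11      164    Cal        12               15
min of column 'payments_plus_3' → 15

15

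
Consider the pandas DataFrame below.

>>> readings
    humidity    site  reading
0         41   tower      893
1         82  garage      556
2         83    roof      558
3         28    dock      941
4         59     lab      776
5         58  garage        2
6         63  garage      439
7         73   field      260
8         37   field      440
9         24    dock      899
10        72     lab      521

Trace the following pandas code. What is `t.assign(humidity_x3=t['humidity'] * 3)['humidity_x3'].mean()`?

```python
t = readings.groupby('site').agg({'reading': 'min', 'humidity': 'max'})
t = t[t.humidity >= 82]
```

247.5

group by site: min(reading), max(humidity):
        reading  humidity
site                     
dock        899        28
field       260        73
garage        2        82
lab         521        72
roof        558        83
tower       893        41
filter rows where humidity >= 82:
        reading  humidity
site                     
garage        2        82
roof        558        83
add column humidity_x3 = t['humidity'] * 3:
        reading  humidity  humidity_x3
site                                  
garage        2        82          246
roof        558        83          249
Then the mean of column 'humidity_x3': 247.5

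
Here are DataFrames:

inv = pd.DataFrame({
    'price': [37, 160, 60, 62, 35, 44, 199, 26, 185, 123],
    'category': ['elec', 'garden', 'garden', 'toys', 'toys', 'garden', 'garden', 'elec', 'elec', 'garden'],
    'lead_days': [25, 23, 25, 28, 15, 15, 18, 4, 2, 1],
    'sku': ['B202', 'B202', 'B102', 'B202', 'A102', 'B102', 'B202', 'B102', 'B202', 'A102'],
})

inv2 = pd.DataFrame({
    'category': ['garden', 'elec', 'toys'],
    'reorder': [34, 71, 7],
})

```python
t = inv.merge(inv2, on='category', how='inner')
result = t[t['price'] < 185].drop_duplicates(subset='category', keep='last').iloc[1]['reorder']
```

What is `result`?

merge on 'category' (how='inner') → 10 rows:
   price category  lead_days   sku  reorder
0     37     elec         25  B202       71
1    160   garden         23  B202       34
2     60   garden         25  B102       34
3     62     toys         28  B202        7
4     35     toys         15  A102        7
5     44   garden         15  B102       34
6    199   garden         18  B202       34
7     26     elec          4  B102       71
8    185     elec          2  B202       71
9    123   garden          1  A102       34
filter rows where price < 185:
   price category  lead_days   sku  reorder
0     37     elec         25  B202       71
1    160   garden         23  B202       34
2     60   garden         25  B102       34
3     62     toys         28  B202        7
4     35     toys         15  A102        7
5     44   garden         15  B102       34
7     26     elec          4  B102       71
9    123   garden          1  A102       34
drop duplicate category (keep=last):
   price category  lead_days   sku  reorder
4     35     toys         15  A102        7
7     26     elec          4  B102       71
9    123   garden          1  A102       34
value at position 1, column 'reorder' → 71

71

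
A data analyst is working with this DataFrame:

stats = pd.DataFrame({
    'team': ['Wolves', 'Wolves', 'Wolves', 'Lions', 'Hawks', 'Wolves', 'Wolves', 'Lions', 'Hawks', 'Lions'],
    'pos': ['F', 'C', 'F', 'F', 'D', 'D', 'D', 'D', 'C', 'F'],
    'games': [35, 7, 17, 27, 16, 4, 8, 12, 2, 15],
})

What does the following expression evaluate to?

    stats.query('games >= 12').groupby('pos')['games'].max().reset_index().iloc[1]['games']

filter rows where games >= 12:
     team pos  games
0  Wolves   F     35
2  Wolves   F     17
3   Lions   F     27
4   Hawks   D     16
7   Lions   D     12
9   Lions   F     15
group by pos, max of games:
pos
D    16
F    35
Name: games, dtype: int64
reset_index():
  pos  games
0   D     16
1   F     35
So iloc[1]['games'] = 35.

35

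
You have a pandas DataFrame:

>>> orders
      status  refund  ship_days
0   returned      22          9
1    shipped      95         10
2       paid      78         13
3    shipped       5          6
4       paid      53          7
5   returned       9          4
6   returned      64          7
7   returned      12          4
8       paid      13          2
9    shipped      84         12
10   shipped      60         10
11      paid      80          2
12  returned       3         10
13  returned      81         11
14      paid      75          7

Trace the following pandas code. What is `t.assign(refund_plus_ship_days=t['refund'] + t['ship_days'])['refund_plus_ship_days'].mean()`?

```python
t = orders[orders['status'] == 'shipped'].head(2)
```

58.0

filter rows where status == 'shipped':
     status  refund  ship_days
1   shipped      95         10
3   shipped       5          6
9   shipped      84         12
10  shipped      60         10
take first 2 rows:
    status  refund  ship_days
1  shipped      95         10
3  shipped       5          6
add column refund_plus_ship_days = t['refund'] + t['ship_days']:
    status  refund  ship_days  refund_plus_ship_days
1  shipped      95         10                    105
3  shipped       5          6                     11
The mean of column 'refund_plus_ship_days' is 58.0.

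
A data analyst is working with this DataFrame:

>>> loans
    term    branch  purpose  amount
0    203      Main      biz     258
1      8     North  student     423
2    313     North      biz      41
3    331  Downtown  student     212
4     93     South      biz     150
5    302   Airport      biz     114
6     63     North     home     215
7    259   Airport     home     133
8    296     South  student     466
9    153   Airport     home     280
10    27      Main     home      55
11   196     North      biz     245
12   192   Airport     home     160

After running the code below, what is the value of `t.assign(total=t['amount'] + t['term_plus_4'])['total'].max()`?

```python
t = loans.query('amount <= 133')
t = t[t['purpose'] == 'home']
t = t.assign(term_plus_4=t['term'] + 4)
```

396

filter rows where amount <= 133:
    term   branch purpose  amount
2    313    North     biz      41
5    302  Airport     biz     114
7    259  Airport    home     133
10    27     Main    home      55
filter rows where purpose == 'home':
    term   branch purpose  amount
7    259  Airport    home     133
10    27     Main    home      55
add column term_plus_4 = t['term'] + 4:
    term   branch purpose  amount  term_plus_4
7    259  Airport    home     133          263
10    27     Main    home      55           31
add column total = t['amount'] + t['term_plus_4']:
    term   branch purpose  amount  term_plus_4  total
7    259  Airport    home     133          263    396
10    27     Main    home      55           31     86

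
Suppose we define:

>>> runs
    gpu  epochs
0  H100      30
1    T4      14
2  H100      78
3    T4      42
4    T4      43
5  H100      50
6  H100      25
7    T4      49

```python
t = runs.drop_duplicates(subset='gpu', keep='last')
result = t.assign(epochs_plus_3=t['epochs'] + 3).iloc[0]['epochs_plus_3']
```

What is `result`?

28

drop duplicate gpu (keep=last):
    gpu  epochs
6  H100      25
7    T4      49
add column epochs_plus_3 = t['epochs'] + 3:
    gpu  epochs  epochs_plus_3
6  H100      25             28
7    T4      49             52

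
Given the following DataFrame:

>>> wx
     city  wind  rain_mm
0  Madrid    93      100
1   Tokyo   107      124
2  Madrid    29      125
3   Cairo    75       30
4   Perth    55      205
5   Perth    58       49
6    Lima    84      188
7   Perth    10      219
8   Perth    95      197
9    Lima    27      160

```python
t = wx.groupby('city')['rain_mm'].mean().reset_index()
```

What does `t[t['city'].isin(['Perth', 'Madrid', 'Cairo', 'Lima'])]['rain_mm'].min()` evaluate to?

30.0

group by city, mean of rain_mm:
city
Cairo      30.0
Lima      174.0
Madrid    112.5
Perth     167.5
Tokyo     124.0
Name: rain_mm, dtype: float64
reset_index():
     city  rain_mm
0   Cairo     30.0
1    Lima    174.0
2  Madrid    112.5
3   Perth    167.5
4   Tokyo    124.0
filter rows where city in ['Perth', 'Madrid', 'Cairo', 'Lima']:
     city  rain_mm
0   Cairo     30.0
1    Lima    174.0
2  Madrid    112.5
3   Perth    167.5
Taking the min of column 'rain_mm' gives 30.0.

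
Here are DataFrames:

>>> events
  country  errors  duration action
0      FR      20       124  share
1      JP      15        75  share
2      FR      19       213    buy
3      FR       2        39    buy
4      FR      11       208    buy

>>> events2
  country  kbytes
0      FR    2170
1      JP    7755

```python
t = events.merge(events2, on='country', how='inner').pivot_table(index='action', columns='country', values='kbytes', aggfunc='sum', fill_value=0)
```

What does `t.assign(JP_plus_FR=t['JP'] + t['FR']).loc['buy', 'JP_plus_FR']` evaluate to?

merge on 'country' (how='inner') → 5 rows:
  country  errors  duration action  kbytes
0      FR      20       124  share    2170
1      JP      15        75  share    7755
2      FR      19       213    buy    2170
3      FR       2        39    buy    2170
4      FR      11       208    buy    2170
pivot: rows=action, cols=country, sum(kbytes):
country    FR    JP
action             
buy      6510     0
share    2170  7755
add column JP_plus_FR = t['JP'] + t['FR']:
country    FR    JP  JP_plus_FR
action                         
buy      6510     0        6510
share    2170  7755        9925
Hence 6510.

6510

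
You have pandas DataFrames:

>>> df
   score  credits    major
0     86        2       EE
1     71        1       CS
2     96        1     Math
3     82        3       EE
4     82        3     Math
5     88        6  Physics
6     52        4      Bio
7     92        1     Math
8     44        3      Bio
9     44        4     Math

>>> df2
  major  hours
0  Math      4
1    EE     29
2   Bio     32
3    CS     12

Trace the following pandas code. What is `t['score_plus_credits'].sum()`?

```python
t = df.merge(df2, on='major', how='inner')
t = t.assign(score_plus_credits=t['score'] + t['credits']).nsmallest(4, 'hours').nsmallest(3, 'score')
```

merge on 'major' (how='inner') → 9 rows:
   score  credits major  hours
0     86        2    EE     29
1     71        1    CS     12
2     96        1  Math      4
3     82        3    EE     29
4     82        3  Math      4
5     52        4   Bio     32
6     92        1  Math      4
7     44        3   Bio     32
8     44        4  Math      4
add column score_plus_credits = t['score'] + t['credits']:
   score  credits major  hours  score_plus_credits
0     86        2    EE     29                  88
1     71        1    CS     12                  72
2     96        1  Math      4                  97
3     82        3    EE     29                  85
4     82        3  Math      4                  85
5     52        4   Bio     32                  56
6     92        1  Math      4                  93
7     44        3   Bio     32                  47
8     44        4  Math      4                  48
take 4 rows with smallest hours:
   score  credits major  hours  score_plus_credits
2     96        1  Math      4                  97
4     82        3  Math      4                  85
6     92        1  Math      4                  93
8     44        4  Math      4                  48
take 3 rows with smallest score:
   score  credits major  hours  score_plus_credits
8     44        4  Math      4                  48
4     82        3  Math      4                  85
6     92        1  Math      4                  93

226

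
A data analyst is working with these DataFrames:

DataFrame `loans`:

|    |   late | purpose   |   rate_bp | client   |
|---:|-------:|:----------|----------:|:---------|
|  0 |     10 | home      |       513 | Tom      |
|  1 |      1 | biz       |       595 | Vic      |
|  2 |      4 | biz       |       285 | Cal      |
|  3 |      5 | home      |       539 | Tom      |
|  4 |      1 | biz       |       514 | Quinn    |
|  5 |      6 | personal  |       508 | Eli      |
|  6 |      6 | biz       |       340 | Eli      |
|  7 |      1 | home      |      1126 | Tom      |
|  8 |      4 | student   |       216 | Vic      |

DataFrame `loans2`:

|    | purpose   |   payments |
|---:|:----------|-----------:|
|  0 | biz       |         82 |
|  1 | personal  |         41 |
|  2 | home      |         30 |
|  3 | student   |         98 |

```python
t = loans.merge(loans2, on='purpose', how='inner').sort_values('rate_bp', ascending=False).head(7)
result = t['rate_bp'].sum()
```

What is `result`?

4135

merge on 'purpose' (how='inner') → 9 rows:
   late   purpose  rate_bp client  payments
0    10      home      513    Tom        30
1     1       biz      595    Vic        82
2     4       biz      285    Cal        82
3     5      home      539    Tom        30
4     1       biz      514  Quinn        82
5     6  personal      508    Eli        41
6     6       biz      340    Eli        82
7     1      home     1126    Tom        30
8     4   student      216    Vic        98
sort by rate_bp descending:
   late   purpose  rate_bp client  payments
7     1      home     1126    Tom        30
1     1       biz      595    Vic        82
3     5      home      539    Tom        30
4     1       biz      514  Quinn        82
0    10      home      513    Tom        30
5     6  personal      508    Eli        41
6     6       biz      340    Eli        82
2     4       biz      285    Cal        82
8     4   student      216    Vic        98
take first 7 rows:
   late   purpose  rate_bp client  payments
7     1      home     1126    Tom        30
1     1       biz      595    Vic        82
3     5      home      539    Tom        30
4     1       biz      514  Quinn        82
0    10      home      513    Tom        30
5     6  personal      508    Eli        41
6     6       biz      340    Eli        82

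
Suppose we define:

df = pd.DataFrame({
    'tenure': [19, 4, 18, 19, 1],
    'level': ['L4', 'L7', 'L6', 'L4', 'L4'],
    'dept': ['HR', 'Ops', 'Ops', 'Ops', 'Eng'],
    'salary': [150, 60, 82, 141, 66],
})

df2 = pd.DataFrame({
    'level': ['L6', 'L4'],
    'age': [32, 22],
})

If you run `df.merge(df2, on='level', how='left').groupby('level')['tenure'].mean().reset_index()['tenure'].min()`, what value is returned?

merge on 'level' (how='left') → 5 rows:
   tenure level dept  salary   age
0      19    L4   HR     150  22.0
1       4    L7  Ops      60   NaN
2      18    L6  Ops      82  32.0
3      19    L4  Ops     141  22.0
4       1    L4  Eng      66  22.0
group by level, mean of tenure:
level
L4    13.0
L6    18.0
L7     4.0
Name: tenure, dtype: float64
reset_index():
  level  tenure
0    L4    13.0
1    L6    18.0
2    L7     4.0
Hence 4.0.

4.0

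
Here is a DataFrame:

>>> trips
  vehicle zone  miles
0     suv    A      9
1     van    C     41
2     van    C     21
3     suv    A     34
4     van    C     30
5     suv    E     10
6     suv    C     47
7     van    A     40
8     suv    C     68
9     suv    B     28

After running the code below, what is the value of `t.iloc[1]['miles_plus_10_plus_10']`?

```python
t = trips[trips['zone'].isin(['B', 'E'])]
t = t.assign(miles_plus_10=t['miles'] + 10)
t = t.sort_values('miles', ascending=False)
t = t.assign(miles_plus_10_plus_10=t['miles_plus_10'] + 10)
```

30

filter rows where zone in ['B', 'E']:
  vehicle zone  miles
5     suv    E     10
9     suv    B     28
add column miles_plus_10 = t['miles'] + 10:
  vehicle zone  miles  miles_plus_10
5     suv    E     10             20
9     suv    B     28             38
sort by miles descending:
  vehicle zone  miles  miles_plus_10
9     suv    B     28             38
5     suv    E     10             20
add column miles_plus_10_plus_10 = t['miles_plus_10'] + 10:
  vehicle zone  miles  miles_plus_10  miles_plus_10_plus_10
9     suv    B     28             38                     48
5     suv    E     10             20                     30
value at position 1, column 'miles_plus_10_plus_10' → 30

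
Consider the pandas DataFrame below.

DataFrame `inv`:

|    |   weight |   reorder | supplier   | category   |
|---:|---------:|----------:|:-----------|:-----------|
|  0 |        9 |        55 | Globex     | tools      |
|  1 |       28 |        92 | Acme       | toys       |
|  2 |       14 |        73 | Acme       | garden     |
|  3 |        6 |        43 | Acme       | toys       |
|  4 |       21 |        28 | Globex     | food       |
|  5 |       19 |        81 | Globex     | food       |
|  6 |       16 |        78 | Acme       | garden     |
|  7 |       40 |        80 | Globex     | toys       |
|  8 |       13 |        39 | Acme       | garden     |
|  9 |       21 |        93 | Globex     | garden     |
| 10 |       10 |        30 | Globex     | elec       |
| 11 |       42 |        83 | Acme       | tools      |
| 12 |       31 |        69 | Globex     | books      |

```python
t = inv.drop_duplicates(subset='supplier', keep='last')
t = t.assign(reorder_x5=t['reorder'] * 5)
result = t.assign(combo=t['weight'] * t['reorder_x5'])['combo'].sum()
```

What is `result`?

28125

drop duplicate supplier (keep=last):
    weight  reorder supplier category
11      42       83     Acme    tools
12      31       69   Globex    books
add column reorder_x5 = t['reorder'] * 5:
    weight  reorder supplier category  reorder_x5
11      42       83     Acme    tools         415
12      31       69   Globex    books         345
add column combo = t['weight'] * t['reorder_x5']:
    weight  reorder supplier category  reorder_x5  combo
11      42       83     Acme    tools         415  17430
12      31       69   Globex    books         345  10695
Then the sum of column 'combo': 28125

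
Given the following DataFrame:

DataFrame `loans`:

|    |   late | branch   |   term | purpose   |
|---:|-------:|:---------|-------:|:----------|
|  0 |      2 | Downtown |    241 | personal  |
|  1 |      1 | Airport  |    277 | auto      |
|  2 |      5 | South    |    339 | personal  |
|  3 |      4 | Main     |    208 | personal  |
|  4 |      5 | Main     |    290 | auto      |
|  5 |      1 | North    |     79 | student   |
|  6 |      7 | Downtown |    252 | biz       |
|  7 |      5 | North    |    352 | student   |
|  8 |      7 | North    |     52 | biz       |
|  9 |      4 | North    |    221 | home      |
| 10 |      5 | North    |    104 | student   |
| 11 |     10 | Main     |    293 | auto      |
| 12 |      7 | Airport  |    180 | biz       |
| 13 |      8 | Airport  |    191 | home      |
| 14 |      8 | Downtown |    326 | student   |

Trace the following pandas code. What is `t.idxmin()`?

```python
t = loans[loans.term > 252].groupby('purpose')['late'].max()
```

personal

filter rows where term > 252:
    late    branch  term   purpose
1      1   Airport   277      auto
2      5     South   339  personal
4      5      Main   290      auto
7      5     North   352   student
11    10      Main   293      auto
14     8  Downtown   326   student
group by purpose, max of late:
purpose
auto        10
personal     5
student      8
Name: late, dtype: int64
Finally, label with the smallest value = personal.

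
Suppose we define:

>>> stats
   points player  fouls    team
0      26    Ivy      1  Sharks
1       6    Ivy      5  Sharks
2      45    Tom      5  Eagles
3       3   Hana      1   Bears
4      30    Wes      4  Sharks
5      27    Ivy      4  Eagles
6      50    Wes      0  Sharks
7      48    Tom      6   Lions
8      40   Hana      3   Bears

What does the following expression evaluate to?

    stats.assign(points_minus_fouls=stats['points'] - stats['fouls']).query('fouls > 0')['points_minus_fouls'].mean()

24.5

add column points_minus_fouls = stats['points'] - stats['fouls']:
   points player  fouls    team  points_minus_fouls
0      26    Ivy      1  Sharks                  25
1       6    Ivy      5  Sharks                   1
2      45    Tom      5  Eagles                  40
3       3   Hana      1   Bears                   2
4      30    Wes      4  Sharks                  26
5      27    Ivy      4  Eagles                  23
6      50    Wes      0  Sharks                  50
7      48    Tom      6   Lions                  42
8      40   Hana      3   Bears                  37
filter rows where fouls > 0:
   points player  fouls    team  points_minus_fouls
0      26    Ivy      1  Sharks                  25
1       6    Ivy      5  Sharks                   1
2      45    Tom      5  Eagles                  40
3       3   Hana      1   Bears                   2
4      30    Wes      4  Sharks                  26
5      27    Ivy      4  Eagles                  23
7      48    Tom      6   Lions                  42
8      40   Hana      3   Bears                  37
mean of column 'points_minus_fouls' → 24.5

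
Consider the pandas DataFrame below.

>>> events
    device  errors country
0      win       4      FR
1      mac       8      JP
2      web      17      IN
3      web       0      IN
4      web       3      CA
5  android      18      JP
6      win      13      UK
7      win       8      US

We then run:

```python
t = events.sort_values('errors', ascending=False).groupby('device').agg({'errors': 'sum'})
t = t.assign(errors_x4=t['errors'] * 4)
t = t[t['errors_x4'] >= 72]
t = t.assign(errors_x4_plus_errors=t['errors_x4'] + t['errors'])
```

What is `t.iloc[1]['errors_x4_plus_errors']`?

sort by errors descending:
    device  errors country
5  android      18      JP
2      web      17      IN
6      win      13      UK
1      mac       8      JP
7      win       8      US
0      win       4      FR
4      web       3      CA
3      web       0      IN
group by device, sum of errors:
         errors
device         
android      18
mac           8
web          20
win          25
add column errors_x4 = t['errors'] * 4:
         errors  errors_x4
device                    
android      18         72
mac           8         32
web          20         80
win          25        100
filter rows where errors_x4 >= 72:
         errors  errors_x4
device                    
android      18         72
web          20         80
win          25        100
add column errors_x4_plus_errors = t['errors_x4'] + t['errors']:
         errors  errors_x4  errors_x4_plus_errors
device                                           
android      18         72                     90
web          20         80                    100
win          25        100                    125
Taking the value at position 1, column 'errors_x4_plus_errors' gives 100.

100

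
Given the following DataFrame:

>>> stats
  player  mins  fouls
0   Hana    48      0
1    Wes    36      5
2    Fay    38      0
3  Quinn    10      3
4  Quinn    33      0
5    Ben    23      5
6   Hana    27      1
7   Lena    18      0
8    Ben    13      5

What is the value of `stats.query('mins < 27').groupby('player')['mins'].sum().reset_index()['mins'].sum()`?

filter rows where mins < 27:
  player  mins  fouls
3  Quinn    10      3
5    Ben    23      5
7   Lena    18      0
8    Ben    13      5
group by player, sum of mins:
player
Ben      36
Lena     18
Quinn    10
Name: mins, dtype: int64
reset_index():
  player  mins
0    Ben    36
1   Lena    18
2  Quinn    10

64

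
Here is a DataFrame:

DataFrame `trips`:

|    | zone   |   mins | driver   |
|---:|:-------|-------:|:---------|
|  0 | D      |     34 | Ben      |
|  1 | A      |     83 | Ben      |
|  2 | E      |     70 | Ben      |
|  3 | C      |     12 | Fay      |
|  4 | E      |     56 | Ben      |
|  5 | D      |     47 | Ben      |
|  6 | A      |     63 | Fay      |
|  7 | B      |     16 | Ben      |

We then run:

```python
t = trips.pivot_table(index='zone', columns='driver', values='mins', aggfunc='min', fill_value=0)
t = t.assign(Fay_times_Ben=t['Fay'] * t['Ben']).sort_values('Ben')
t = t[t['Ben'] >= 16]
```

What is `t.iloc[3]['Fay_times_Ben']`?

pivot: rows=zone, cols=driver, min(mins):
driver  Ben  Fay
zone            
A        83   63
B        16    0
C         0   12
D        34    0
E        56    0
add column Fay_times_Ben = t['Fay'] * t['Ben']:
driver  Ben  Fay  Fay_times_Ben
zone                           
A        83   63           5229
B        16    0              0
C         0   12              0
D        34    0              0
E        56    0              0
sort by Ben:
driver  Ben  Fay  Fay_times_Ben
zone                           
C         0   12              0
B        16    0              0
D        34    0              0
E        56    0              0
A        83   63           5229
filter rows where Ben >= 16:
driver  Ben  Fay  Fay_times_Ben
zone                           
B        16    0              0
D        34    0              0
E        56    0              0
A        83   63           5229

5229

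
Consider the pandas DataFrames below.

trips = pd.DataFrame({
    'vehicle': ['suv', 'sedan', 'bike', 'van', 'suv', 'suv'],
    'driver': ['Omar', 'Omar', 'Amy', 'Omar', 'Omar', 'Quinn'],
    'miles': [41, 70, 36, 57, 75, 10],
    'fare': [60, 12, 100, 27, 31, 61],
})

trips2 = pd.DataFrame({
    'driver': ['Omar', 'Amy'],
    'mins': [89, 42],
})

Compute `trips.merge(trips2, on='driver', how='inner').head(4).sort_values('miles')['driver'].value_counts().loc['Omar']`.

3

merge on 'driver' (how='inner') → 5 rows:
  vehicle driver  miles  fare  mins
0     suv   Omar     41    60    89
1   sedan   Omar     70    12    89
2    bike    Amy     36   100    42
3     van   Omar     57    27    89
4     suv   Omar     75    31    89
take first 4 rows:
  vehicle driver  miles  fare  mins
0     suv   Omar     41    60    89
1   sedan   Omar     70    12    89
2    bike    Amy     36   100    42
3     van   Omar     57    27    89
sort by miles:
  vehicle driver  miles  fare  mins
2    bike    Amy     36   100    42
0     suv   Omar     41    60    89
3     van   Omar     57    27    89
1   sedan   Omar     70    12    89
value_counts of driver:
driver
Omar    3
Amy     1
Name: count, dtype: int64
Reading off the value at index 'Omar', we get 3.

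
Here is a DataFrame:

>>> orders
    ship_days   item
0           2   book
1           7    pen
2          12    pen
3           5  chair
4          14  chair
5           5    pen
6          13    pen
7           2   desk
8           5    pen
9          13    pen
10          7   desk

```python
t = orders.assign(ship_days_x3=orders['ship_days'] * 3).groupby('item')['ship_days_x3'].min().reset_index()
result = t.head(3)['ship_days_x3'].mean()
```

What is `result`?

add column ship_days_x3 = orders['ship_days'] * 3:
    ship_days   item  ship_days_x3
0           2   book             6
1           7    pen            21
2          12    pen            36
3           5  chair            15
4          14  chair            42
5           5    pen            15
6          13    pen            39
7           2   desk             6
8           5    pen            15
9          13    pen            39
10          7   desk            21
group by item, min of ship_days_x3:
item
book      6
chair    15
desk      6
pen      15
Name: ship_days_x3, dtype: int64
reset_index():
    item  ship_days_x3
0   book             6
1  chair            15
2   desk             6
3    pen            15
take first 3 rows:
    item  ship_days_x3
0   book             6
1  chair            15
2   desk             6
Taking the mean of column 'ship_days_x3' gives 9.0.

9.0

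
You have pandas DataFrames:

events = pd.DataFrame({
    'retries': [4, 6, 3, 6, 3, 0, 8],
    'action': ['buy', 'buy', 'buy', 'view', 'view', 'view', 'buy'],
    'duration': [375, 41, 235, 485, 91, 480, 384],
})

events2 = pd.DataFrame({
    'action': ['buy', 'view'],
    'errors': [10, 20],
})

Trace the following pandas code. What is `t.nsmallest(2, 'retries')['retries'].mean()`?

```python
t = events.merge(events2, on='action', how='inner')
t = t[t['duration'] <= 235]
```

merge on 'action' (how='inner') → 7 rows:
   retries action  duration  errors
0        4    buy       375      10
1        6    buy        41      10
2        3    buy       235      10
3        6   view       485      20
4        3   view        91      20
5        0   view       480      20
6        8    buy       384      10
filter rows where duration <= 235:
   retries action  duration  errors
1        6    buy        41      10
2        3    buy       235      10
4        3   view        91      20
take 2 rows with smallest retries:
   retries action  duration  errors
2        3    buy       235      10
4        3   view        91      20
Finally, mean of column 'retries' = 3.0.

3.0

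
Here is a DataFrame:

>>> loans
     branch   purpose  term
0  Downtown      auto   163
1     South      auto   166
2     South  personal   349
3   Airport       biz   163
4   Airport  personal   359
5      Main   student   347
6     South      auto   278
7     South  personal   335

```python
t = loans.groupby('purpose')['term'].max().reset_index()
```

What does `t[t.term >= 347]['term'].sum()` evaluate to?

706

group by purpose, max of term:
purpose
auto        278
biz         163
personal    359
student     347
Name: term, dtype: int64
reset_index():
    purpose  term
0      auto   278
1       biz   163
2  personal   359
3   student   347
filter rows where term >= 347:
    purpose  term
2  personal   359
3   student   347
Finally, sum of column 'term' = 706.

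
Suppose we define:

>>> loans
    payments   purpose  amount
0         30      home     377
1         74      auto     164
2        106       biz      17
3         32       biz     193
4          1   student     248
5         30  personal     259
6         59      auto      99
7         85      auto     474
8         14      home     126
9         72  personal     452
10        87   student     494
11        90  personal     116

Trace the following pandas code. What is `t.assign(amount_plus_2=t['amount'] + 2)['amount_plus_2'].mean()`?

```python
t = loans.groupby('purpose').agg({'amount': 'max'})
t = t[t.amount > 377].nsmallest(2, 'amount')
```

group by purpose, max of amount:
          amount
purpose         
auto         474
biz          193
home         377
personal     452
student      494
filter rows where amount > 377:
          amount
purpose         
auto         474
personal     452
student      494
take 2 rows with smallest amount:
          amount
purpose         
personal     452
auto         474
add column amount_plus_2 = t['amount'] + 2:
          amount  amount_plus_2
purpose                        
personal     452            454
auto         474            476
Taking the mean of column 'amount_plus_2' gives 465.0.

465.0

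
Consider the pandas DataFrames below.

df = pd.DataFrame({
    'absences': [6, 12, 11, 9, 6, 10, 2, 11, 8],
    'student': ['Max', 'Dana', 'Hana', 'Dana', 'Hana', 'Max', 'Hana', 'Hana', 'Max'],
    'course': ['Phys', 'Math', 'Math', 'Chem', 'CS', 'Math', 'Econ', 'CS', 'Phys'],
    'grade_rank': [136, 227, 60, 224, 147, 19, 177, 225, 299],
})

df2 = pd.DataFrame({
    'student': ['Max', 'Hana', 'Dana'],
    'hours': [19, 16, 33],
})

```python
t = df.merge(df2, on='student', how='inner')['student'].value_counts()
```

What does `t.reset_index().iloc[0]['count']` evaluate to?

merge on 'student' (how='inner') → 9 rows:
   absences student course  grade_rank  hours
0         6     Max   Phys         136     19
1        12    Dana   Math         227     33
2        11    Hana   Math          60     16
3         9    Dana   Chem         224     33
4         6    Hana     CS         147     16
5        10     Max   Math          19     19
6         2    Hana   Econ         177     16
7        11    Hana     CS         225     16
8         8     Max   Phys         299     19
value_counts of student:
student
Hana    4
Max     3
Dana    2
Name: count, dtype: int64
reset_index():
  student  count
0    Hana      4
1     Max      3
2    Dana      2
Taking the value at position 0, column 'count' gives 4.

4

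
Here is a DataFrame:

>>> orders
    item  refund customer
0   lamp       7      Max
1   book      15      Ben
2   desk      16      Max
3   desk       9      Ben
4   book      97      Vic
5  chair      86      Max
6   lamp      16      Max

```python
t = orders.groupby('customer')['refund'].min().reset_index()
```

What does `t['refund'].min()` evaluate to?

group by customer, min of refund:
customer
Ben     9
Max     7
Vic    97
Name: refund, dtype: int64
reset_index():
  customer  refund
0      Ben       9
1      Max       7
2      Vic      97
min of column 'refund' → 7

7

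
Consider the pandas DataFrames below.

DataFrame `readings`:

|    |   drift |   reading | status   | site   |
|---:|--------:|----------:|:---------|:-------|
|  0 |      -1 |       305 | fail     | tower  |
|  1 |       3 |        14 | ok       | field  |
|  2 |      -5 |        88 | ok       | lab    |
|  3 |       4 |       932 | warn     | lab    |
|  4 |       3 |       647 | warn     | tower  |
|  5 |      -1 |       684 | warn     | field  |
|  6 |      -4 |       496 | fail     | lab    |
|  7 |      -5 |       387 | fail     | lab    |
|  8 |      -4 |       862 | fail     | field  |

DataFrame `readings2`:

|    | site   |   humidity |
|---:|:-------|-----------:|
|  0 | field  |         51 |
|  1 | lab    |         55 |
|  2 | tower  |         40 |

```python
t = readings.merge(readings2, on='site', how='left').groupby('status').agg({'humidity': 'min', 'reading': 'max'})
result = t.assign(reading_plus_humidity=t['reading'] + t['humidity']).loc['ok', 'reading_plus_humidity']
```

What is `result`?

merge on 'site' (how='left') → 9 rows:
   drift  reading status   site  humidity
0     -1      305   fail  tower        40
1      3       14     ok  field        51
2     -5       88     ok    lab        55
3      4      932   warn    lab        55
4      3      647   warn  tower        40
5     -1      684   warn  field        51
6     -4      496   fail    lab        55
7     -5      387   fail    lab        55
8     -4      862   fail  field        51
group by status: min(humidity), max(reading):
        humidity  reading
status                   
fail          40      862
ok            51       88
warn          40      932
add column reading_plus_humidity = t['reading'] + t['humidity']:
        humidity  reading  reading_plus_humidity
status                                          
fail          40      862                    902
ok            51       88                    139
warn          40      932                    972
So loc['ok', 'reading_plus_humidity'] = 139.

139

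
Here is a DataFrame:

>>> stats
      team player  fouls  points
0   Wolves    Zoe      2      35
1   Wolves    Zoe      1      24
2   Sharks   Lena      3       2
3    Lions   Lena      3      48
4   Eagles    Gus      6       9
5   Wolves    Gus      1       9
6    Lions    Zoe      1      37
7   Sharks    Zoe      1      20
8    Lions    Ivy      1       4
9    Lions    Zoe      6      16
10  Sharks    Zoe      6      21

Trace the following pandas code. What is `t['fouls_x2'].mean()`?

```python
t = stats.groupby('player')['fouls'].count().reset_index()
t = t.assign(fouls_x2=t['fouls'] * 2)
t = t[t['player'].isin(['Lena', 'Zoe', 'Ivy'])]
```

group by player, count of fouls:
player
Gus     2
Ivy     1
Lena    2
Zoe     6
Name: fouls, dtype: int64
reset_index():
  player  fouls
0    Gus      2
1    Ivy      1
2   Lena      2
3    Zoe      6
add column fouls_x2 = t['fouls'] * 2:
  player  fouls  fouls_x2
0    Gus      2         4
1    Ivy      1         2
2   Lena      2         4
3    Zoe      6        12
filter rows where player in ['Lena', 'Zoe', 'Ivy']:
  player  fouls  fouls_x2
1    Ivy      1         2
2   Lena      2         4
3    Zoe      6        12
Hence 6.0.

6.0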